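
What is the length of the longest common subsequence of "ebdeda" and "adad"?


LCS of "ebdeda" and "adad"
DP table:
           a    d    a    d
      0    0    0    0    0
  e   0    0    0    0    0
  b   0    0    0    0    0
  d   0    0    1    1    1
  e   0    0    1    1    1
  d   0    0    1    1    2
  a   0    1    1    2    2
LCS length = dp[6][4] = 2

2


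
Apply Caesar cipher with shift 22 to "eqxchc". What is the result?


Caesar cipher: shift "eqxchc" by 22
  'e' (pos 4) + 22 = pos 0 = 'a'
  'q' (pos 16) + 22 = pos 12 = 'm'
  'x' (pos 23) + 22 = pos 19 = 't'
  'c' (pos 2) + 22 = pos 24 = 'y'
  'h' (pos 7) + 22 = pos 3 = 'd'
  'c' (pos 2) + 22 = pos 24 = 'y'
Result: amtydy

amtydy


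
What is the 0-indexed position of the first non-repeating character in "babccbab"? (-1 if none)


Input: babccbab
Character frequencies:
  'a': 2
  'b': 4
  'c': 2
Scanning left to right for freq == 1:
  Position 0 ('b'): freq=4, skip
  Position 1 ('a'): freq=2, skip
  Position 2 ('b'): freq=4, skip
  Position 3 ('c'): freq=2, skip
  Position 4 ('c'): freq=2, skip
  Position 5 ('b'): freq=4, skip
  Position 6 ('a'): freq=2, skip
  Position 7 ('b'): freq=4, skip
  No unique character found => answer = -1

-1


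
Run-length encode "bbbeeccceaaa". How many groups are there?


Input: bbbeeccceaaa
Scanning for consecutive runs:
  Group 1: 'b' x 3 (positions 0-2)
  Group 2: 'e' x 2 (positions 3-4)
  Group 3: 'c' x 3 (positions 5-7)
  Group 4: 'e' x 1 (positions 8-8)
  Group 5: 'a' x 3 (positions 9-11)
Total groups: 5

5


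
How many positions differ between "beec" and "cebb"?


Comparing "beec" and "cebb" position by position:
  Position 0: 'b' vs 'c' => DIFFER
  Position 1: 'e' vs 'e' => same
  Position 2: 'e' vs 'b' => DIFFER
  Position 3: 'c' vs 'b' => DIFFER
Positions that differ: 3

3


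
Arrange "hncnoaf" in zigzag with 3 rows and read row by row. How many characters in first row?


Zigzag "hncnoaf" into 3 rows:
Placing characters:
  'h' => row 0
  'n' => row 1
  'c' => row 2
  'n' => row 1
  'o' => row 0
  'a' => row 1
  'f' => row 2
Rows:
  Row 0: "ho"
  Row 1: "nna"
  Row 2: "cf"
First row length: 2

2


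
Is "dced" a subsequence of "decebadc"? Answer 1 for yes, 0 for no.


Check if "dced" is a subsequence of "decebadc"
Greedy scan:
  Position 0 ('d'): matches sub[0] = 'd'
  Position 1 ('e'): no match needed
  Position 2 ('c'): matches sub[1] = 'c'
  Position 3 ('e'): matches sub[2] = 'e'
  Position 4 ('b'): no match needed
  Position 5 ('a'): no match needed
  Position 6 ('d'): matches sub[3] = 'd'
  Position 7 ('c'): no match needed
All 4 characters matched => is a subsequence

1


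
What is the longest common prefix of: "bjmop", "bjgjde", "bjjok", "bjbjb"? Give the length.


Words: bjmop, bjgjde, bjjok, bjbjb
  Position 0: all 'b' => match
  Position 1: all 'j' => match
  Position 2: ('m', 'g', 'j', 'b') => mismatch, stop
LCP = "bj" (length 2)

2


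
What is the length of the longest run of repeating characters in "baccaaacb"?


Input: "baccaaacb"
Scanning for longest run:
  Position 1 ('a'): new char, reset run to 1
  Position 2 ('c'): new char, reset run to 1
  Position 3 ('c'): continues run of 'c', length=2
  Position 4 ('a'): new char, reset run to 1
  Position 5 ('a'): continues run of 'a', length=2
  Position 6 ('a'): continues run of 'a', length=3
  Position 7 ('c'): new char, reset run to 1
  Position 8 ('b'): new char, reset run to 1
Longest run: 'a' with length 3

3


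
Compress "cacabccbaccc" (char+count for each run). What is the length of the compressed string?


Input: cacabccbaccc
Runs:
  'c' x 1 => "c1"
  'a' x 1 => "a1"
  'c' x 1 => "c1"
  'a' x 1 => "a1"
  'b' x 1 => "b1"
  'c' x 2 => "c2"
  'b' x 1 => "b1"
  'a' x 1 => "a1"
  'c' x 3 => "c3"
Compressed: "c1a1c1a1b1c2b1a1c3"
Compressed length: 18

18


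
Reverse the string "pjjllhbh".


Input: pjjllhbh
Reading characters right to left:
  Position 7: 'h'
  Position 6: 'b'
  Position 5: 'h'
  Position 4: 'l'
  Position 3: 'l'
  Position 2: 'j'
  Position 1: 'j'
  Position 0: 'p'
Reversed: hbhlljjp

hbhlljjp


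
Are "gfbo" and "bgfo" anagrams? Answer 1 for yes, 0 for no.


Strings: "gfbo", "bgfo"
Sorted first:  bfgo
Sorted second: bfgo
Sorted forms match => anagrams

1


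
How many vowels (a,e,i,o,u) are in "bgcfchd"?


Input: bgcfchd
Checking each character:
  'b' at position 0: consonant
  'g' at position 1: consonant
  'c' at position 2: consonant
  'f' at position 3: consonant
  'c' at position 4: consonant
  'h' at position 5: consonant
  'd' at position 6: consonant
Total vowels: 0

0


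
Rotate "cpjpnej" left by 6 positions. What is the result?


Input: "cpjpnej", rotate left by 6
First 6 characters: "cpjpne"
Remaining characters: "j"
Concatenate remaining + first: "j" + "cpjpne" = "jcpjpne"

jcpjpne


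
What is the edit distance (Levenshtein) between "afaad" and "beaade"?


Computing edit distance: "afaad" -> "beaade"
DP table:
           b    e    a    a    d    e
      0    1    2    3    4    5    6
  a   1    1    2    2    3    4    5
  f   2    2    2    3    3    4    5
  a   3    3    3    2    3    4    5
  a   4    4    4    3    2    3    4
  d   5    5    5    4    3    2    3
Edit distance = dp[5][6] = 3

3


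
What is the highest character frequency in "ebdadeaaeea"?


Input: ebdadeaaeea
Character counts:
  'a': 4
  'b': 1
  'd': 2
  'e': 4
Maximum frequency: 4

4


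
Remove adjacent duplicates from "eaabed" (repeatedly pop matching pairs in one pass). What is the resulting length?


Input: eaabed
Stack-based adjacent duplicate removal:
  Read 'e': push. Stack: e
  Read 'a': push. Stack: ea
  Read 'a': matches stack top 'a' => pop. Stack: e
  Read 'b': push. Stack: eb
  Read 'e': push. Stack: ebe
  Read 'd': push. Stack: ebed
Final stack: "ebed" (length 4)

4


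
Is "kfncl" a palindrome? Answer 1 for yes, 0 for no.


Input: kfncl
Reversed: lcnfk
  Compare pos 0 ('k') with pos 4 ('l'): MISMATCH
  Compare pos 1 ('f') with pos 3 ('c'): MISMATCH
Result: not a palindrome

0


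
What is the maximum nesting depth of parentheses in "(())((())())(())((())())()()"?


Input: "(())((())())(())((())())()()"
Tracking depth:
  Position 0 '(': depth becomes 1
  Position 1 '(': depth becomes 2
  Position 2 ')': depth becomes 1
  Position 3 ')': depth becomes 0
  Position 4 '(': depth becomes 1
  Position 5 '(': depth becomes 2
  Position 6 '(': depth becomes 3
  Position 7 ')': depth becomes 2
  Position 8 ')': depth becomes 1
  Position 9 '(': depth becomes 2
  Position 10 ')': depth becomes 1
  Position 11 ')': depth becomes 0
  Position 12 '(': depth becomes 1
  Position 13 '(': depth becomes 2
  Position 14 ')': depth becomes 1
  Position 15 ')': depth becomes 0
  Position 16 '(': depth becomes 1
  Position 17 '(': depth becomes 2
  Position 18 '(': depth becomes 3
  Position 19 ')': depth becomes 2
  Position 20 ')': depth becomes 1
  Position 21 '(': depth becomes 2
  Position 22 ')': depth becomes 1
  Position 23 ')': depth becomes 0
  Position 24 '(': depth becomes 1
  Position 25 ')': depth becomes 0
  Position 26 '(': depth becomes 1
  Position 27 ')': depth becomes 0
Maximum depth reached: 3

3


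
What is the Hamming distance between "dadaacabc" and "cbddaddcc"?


Comparing "dadaacabc" and "cbddaddcc" position by position:
  Position 0: 'd' vs 'c' => differ
  Position 1: 'a' vs 'b' => differ
  Position 2: 'd' vs 'd' => same
  Position 3: 'a' vs 'd' => differ
  Position 4: 'a' vs 'a' => same
  Position 5: 'c' vs 'd' => differ
  Position 6: 'a' vs 'd' => differ
  Position 7: 'b' vs 'c' => differ
  Position 8: 'c' vs 'c' => same
Total differences (Hamming distance): 6

6


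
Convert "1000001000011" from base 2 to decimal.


Input: "1000001000011" in base 2
Positional expansion:
  Digit '1' (value 1) x 2^12 = 4096
  Digit '0' (value 0) x 2^11 = 0
  Digit '0' (value 0) x 2^10 = 0
  Digit '0' (value 0) x 2^9 = 0
  Digit '0' (value 0) x 2^8 = 0
  Digit '0' (value 0) x 2^7 = 0
  Digit '1' (value 1) x 2^6 = 64
  Digit '0' (value 0) x 2^5 = 0
  Digit '0' (value 0) x 2^4 = 0
  Digit '0' (value 0) x 2^3 = 0
  Digit '0' (value 0) x 2^2 = 0
  Digit '1' (value 1) x 2^1 = 2
  Digit '1' (value 1) x 2^0 = 1
Sum = 4163

4163


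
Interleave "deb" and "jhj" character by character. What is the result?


Interleaving "deb" and "jhj":
  Position 0: 'd' from first, 'j' from second => "dj"
  Position 1: 'e' from first, 'h' from second => "eh"
  Position 2: 'b' from first, 'j' from second => "bj"
Result: djehbj

djehbj


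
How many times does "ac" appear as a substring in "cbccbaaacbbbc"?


Searching for "ac" in "cbccbaaacbbbc"
Scanning each position:
  Position 0: "cb" => no
  Position 1: "bc" => no
  Position 2: "cc" => no
  Position 3: "cb" => no
  Position 4: "ba" => no
  Position 5: "aa" => no
  Position 6: "aa" => no
  Position 7: "ac" => MATCH
  Position 8: "cb" => no
  Position 9: "bb" => no
  Position 10: "bb" => no
  Position 11: "bc" => no
Total occurrences: 1

1


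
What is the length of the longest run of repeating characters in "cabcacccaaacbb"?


Input: "cabcacccaaacbb"
Scanning for longest run:
  Position 1 ('a'): new char, reset run to 1
  Position 2 ('b'): new char, reset run to 1
  Position 3 ('c'): new char, reset run to 1
  Position 4 ('a'): new char, reset run to 1
  Position 5 ('c'): new char, reset run to 1
  Position 6 ('c'): continues run of 'c', length=2
  Position 7 ('c'): continues run of 'c', length=3
  Position 8 ('a'): new char, reset run to 1
  Position 9 ('a'): continues run of 'a', length=2
  Position 10 ('a'): continues run of 'a', length=3
  Position 11 ('c'): new char, reset run to 1
  Position 12 ('b'): new char, reset run to 1
  Position 13 ('b'): continues run of 'b', length=2
Longest run: 'c' with length 3

3


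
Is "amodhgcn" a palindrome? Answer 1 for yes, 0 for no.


Input: amodhgcn
Reversed: ncghdoma
  Compare pos 0 ('a') with pos 7 ('n'): MISMATCH
  Compare pos 1 ('m') with pos 6 ('c'): MISMATCH
  Compare pos 2 ('o') with pos 5 ('g'): MISMATCH
  Compare pos 3 ('d') with pos 4 ('h'): MISMATCH
Result: not a palindrome

0


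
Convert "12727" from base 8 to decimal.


Input: "12727" in base 8
Positional expansion:
  Digit '1' (value 1) x 8^4 = 4096
  Digit '2' (value 2) x 8^3 = 1024
  Digit '7' (value 7) x 8^2 = 448
  Digit '2' (value 2) x 8^1 = 16
  Digit '7' (value 7) x 8^0 = 7
Sum = 5591

5591


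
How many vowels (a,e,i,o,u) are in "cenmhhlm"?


Input: cenmhhlm
Checking each character:
  'c' at position 0: consonant
  'e' at position 1: vowel (running total: 1)
  'n' at position 2: consonant
  'm' at position 3: consonant
  'h' at position 4: consonant
  'h' at position 5: consonant
  'l' at position 6: consonant
  'm' at position 7: consonant
Total vowels: 1

1


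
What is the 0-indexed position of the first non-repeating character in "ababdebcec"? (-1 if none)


Input: ababdebcec
Character frequencies:
  'a': 2
  'b': 3
  'c': 2
  'd': 1
  'e': 2
Scanning left to right for freq == 1:
  Position 0 ('a'): freq=2, skip
  Position 1 ('b'): freq=3, skip
  Position 2 ('a'): freq=2, skip
  Position 3 ('b'): freq=3, skip
  Position 4 ('d'): unique! => answer = 4

4


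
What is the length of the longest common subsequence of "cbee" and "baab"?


LCS of "cbee" and "baab"
DP table:
           b    a    a    b
      0    0    0    0    0
  c   0    0    0    0    0
  b   0    1    1    1    1
  e   0    1    1    1    1
  e   0    1    1    1    1
LCS length = dp[4][4] = 1

1


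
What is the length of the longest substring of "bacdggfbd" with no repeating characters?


Input: "bacdggfbd"
Sliding window (track last position of each char):
  Position 0 ('b'): window [0,0] length 1 -- new best
  Position 1 ('a'): window [0,1] length 2 -- new best
  Position 2 ('c'): window [0,2] length 3 -- new best
  Position 3 ('d'): window [0,3] length 4 -- new best
  Position 4 ('g'): window [0,4] length 5 -- new best
  Position 5 ('g'): repeat (last at 4), move window start to 5
  Position 5 ('g'): window [5,5] length 1
  Position 6 ('f'): window [5,6] length 2
  Position 7 ('b'): window [5,7] length 3
  Position 8 ('d'): window [5,8] length 4
Longest substring with no repeats: "bacdg" with length 5

5


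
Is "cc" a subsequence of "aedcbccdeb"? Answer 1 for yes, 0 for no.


Check if "cc" is a subsequence of "aedcbccdeb"
Greedy scan:
  Position 0 ('a'): no match needed
  Position 1 ('e'): no match needed
  Position 2 ('d'): no match needed
  Position 3 ('c'): matches sub[0] = 'c'
  Position 4 ('b'): no match needed
  Position 5 ('c'): matches sub[1] = 'c'
  Position 6 ('c'): no match needed
  Position 7 ('d'): no match needed
  Position 8 ('e'): no match needed
  Position 9 ('b'): no match needed
All 2 characters matched => is a subsequence

1


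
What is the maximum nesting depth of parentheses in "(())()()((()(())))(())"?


Input: "(())()()((()(())))(())"
Tracking depth:
  Position 0 '(': depth becomes 1
  Position 1 '(': depth becomes 2
  Position 2 ')': depth becomes 1
  Position 3 ')': depth becomes 0
  Position 4 '(': depth becomes 1
  Position 5 ')': depth becomes 0
  Position 6 '(': depth becomes 1
  Position 7 ')': depth becomes 0
  Position 8 '(': depth becomes 1
  Position 9 '(': depth becomes 2
  Position 10 '(': depth becomes 3
  Position 11 ')': depth becomes 2
  Position 12 '(': depth becomes 3
  Position 13 '(': depth becomes 4
  Position 14 ')': depth becomes 3
  Position 15 ')': depth becomes 2
  Position 16 ')': depth becomes 1
  Position 17 ')': depth becomes 0
  Position 18 '(': depth becomes 1
  Position 19 '(': depth becomes 2
  Position 20 ')': depth becomes 1
  Position 21 ')': depth becomes 0
Maximum depth reached: 4

4


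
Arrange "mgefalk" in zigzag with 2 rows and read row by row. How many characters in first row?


Zigzag "mgefalk" into 2 rows:
Placing characters:
  'm' => row 0
  'g' => row 1
  'e' => row 0
  'f' => row 1
  'a' => row 0
  'l' => row 1
  'k' => row 0
Rows:
  Row 0: "meak"
  Row 1: "gfl"
First row length: 4

4


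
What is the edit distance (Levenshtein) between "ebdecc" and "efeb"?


Computing edit distance: "ebdecc" -> "efeb"
DP table:
           e    f    e    b
      0    1    2    3    4
  e   1    0    1    2    3
  b   2    1    1    2    2
  d   3    2    2    2    3
  e   4    3    3    2    3
  c   5    4    4    3    3
  c   6    5    5    4    4
Edit distance = dp[6][4] = 4

4


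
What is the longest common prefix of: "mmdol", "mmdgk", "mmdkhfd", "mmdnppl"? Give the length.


Words: mmdol, mmdgk, mmdkhfd, mmdnppl
  Position 0: all 'm' => match
  Position 1: all 'm' => match
  Position 2: all 'd' => match
  Position 3: ('o', 'g', 'k', 'n') => mismatch, stop
LCP = "mmd" (length 3)

3


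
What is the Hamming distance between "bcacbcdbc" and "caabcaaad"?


Comparing "bcacbcdbc" and "caabcaaad" position by position:
  Position 0: 'b' vs 'c' => differ
  Position 1: 'c' vs 'a' => differ
  Position 2: 'a' vs 'a' => same
  Position 3: 'c' vs 'b' => differ
  Position 4: 'b' vs 'c' => differ
  Position 5: 'c' vs 'a' => differ
  Position 6: 'd' vs 'a' => differ
  Position 7: 'b' vs 'a' => differ
  Position 8: 'c' vs 'd' => differ
Total differences (Hamming distance): 8

8


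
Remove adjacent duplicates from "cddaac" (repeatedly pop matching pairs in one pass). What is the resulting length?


Input: cddaac
Stack-based adjacent duplicate removal:
  Read 'c': push. Stack: c
  Read 'd': push. Stack: cd
  Read 'd': matches stack top 'd' => pop. Stack: c
  Read 'a': push. Stack: ca
  Read 'a': matches stack top 'a' => pop. Stack: c
  Read 'c': matches stack top 'c' => pop. Stack: (empty)
Final stack: "" (length 0)

0


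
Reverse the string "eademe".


Input: eademe
Reading characters right to left:
  Position 5: 'e'
  Position 4: 'm'
  Position 3: 'e'
  Position 2: 'd'
  Position 1: 'a'
  Position 0: 'e'
Reversed: emedae

emedae


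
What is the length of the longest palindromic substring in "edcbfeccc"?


Input: "edcbfeccc"
Checking substrings for palindromes:
  [6:9] "ccc" (len 3) => palindrome
  [6:8] "cc" (len 2) => palindrome
  [7:9] "cc" (len 2) => palindrome
Longest palindromic substring: "ccc" with length 3

3


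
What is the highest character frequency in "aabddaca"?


Input: aabddaca
Character counts:
  'a': 4
  'b': 1
  'c': 1
  'd': 2
Maximum frequency: 4

4


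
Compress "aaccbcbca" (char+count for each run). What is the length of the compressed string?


Input: aaccbcbca
Runs:
  'a' x 2 => "a2"
  'c' x 2 => "c2"
  'b' x 1 => "b1"
  'c' x 1 => "c1"
  'b' x 1 => "b1"
  'c' x 1 => "c1"
  'a' x 1 => "a1"
Compressed: "a2c2b1c1b1c1a1"
Compressed length: 14

14


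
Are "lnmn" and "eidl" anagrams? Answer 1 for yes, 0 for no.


Strings: "lnmn", "eidl"
Sorted first:  lmnn
Sorted second: deil
Differ at position 0: 'l' vs 'd' => not anagrams

0


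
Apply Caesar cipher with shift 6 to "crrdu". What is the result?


Caesar cipher: shift "crrdu" by 6
  'c' (pos 2) + 6 = pos 8 = 'i'
  'r' (pos 17) + 6 = pos 23 = 'x'
  'r' (pos 17) + 6 = pos 23 = 'x'
  'd' (pos 3) + 6 = pos 9 = 'j'
  'u' (pos 20) + 6 = pos 0 = 'a'
Result: ixxja

ixxja


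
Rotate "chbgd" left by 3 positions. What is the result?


Input: "chbgd", rotate left by 3
First 3 characters: "chb"
Remaining characters: "gd"
Concatenate remaining + first: "gd" + "chb" = "gdchb"

gdchb


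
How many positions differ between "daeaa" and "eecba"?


Comparing "daeaa" and "eecba" position by position:
  Position 0: 'd' vs 'e' => DIFFER
  Position 1: 'a' vs 'e' => DIFFER
  Position 2: 'e' vs 'c' => DIFFER
  Position 3: 'a' vs 'b' => DIFFER
  Position 4: 'a' vs 'a' => same
Positions that differ: 4

4


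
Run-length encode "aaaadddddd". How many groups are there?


Input: aaaadddddd
Scanning for consecutive runs:
  Group 1: 'a' x 4 (positions 0-3)
  Group 2: 'd' x 6 (positions 4-9)
Total groups: 2

2


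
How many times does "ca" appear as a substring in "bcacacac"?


Searching for "ca" in "bcacacac"
Scanning each position:
  Position 0: "bc" => no
  Position 1: "ca" => MATCH
  Position 2: "ac" => no
  Position 3: "ca" => MATCH
  Position 4: "ac" => no
  Position 5: "ca" => MATCH
  Position 6: "ac" => no
Total occurrences: 3

3


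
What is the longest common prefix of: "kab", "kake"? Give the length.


Words: kab, kake
  Position 0: all 'k' => match
  Position 1: all 'a' => match
  Position 2: ('b', 'k') => mismatch, stop
LCP = "ka" (length 2)

2


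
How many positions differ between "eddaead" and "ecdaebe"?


Comparing "eddaead" and "ecdaebe" position by position:
  Position 0: 'e' vs 'e' => same
  Position 1: 'd' vs 'c' => DIFFER
  Position 2: 'd' vs 'd' => same
  Position 3: 'a' vs 'a' => same
  Position 4: 'e' vs 'e' => same
  Position 5: 'a' vs 'b' => DIFFER
  Position 6: 'd' vs 'e' => DIFFER
Positions that differ: 3

3


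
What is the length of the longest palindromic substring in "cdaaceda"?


Input: "cdaaceda"
Checking substrings for palindromes:
  [2:4] "aa" (len 2) => palindrome
Longest palindromic substring: "aa" with length 2

2


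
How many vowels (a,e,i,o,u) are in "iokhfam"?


Input: iokhfam
Checking each character:
  'i' at position 0: vowel (running total: 1)
  'o' at position 1: vowel (running total: 2)
  'k' at position 2: consonant
  'h' at position 3: consonant
  'f' at position 4: consonant
  'a' at position 5: vowel (running total: 3)
  'm' at position 6: consonant
Total vowels: 3

3


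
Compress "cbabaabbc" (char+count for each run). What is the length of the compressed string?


Input: cbabaabbc
Runs:
  'c' x 1 => "c1"
  'b' x 1 => "b1"
  'a' x 1 => "a1"
  'b' x 1 => "b1"
  'a' x 2 => "a2"
  'b' x 2 => "b2"
  'c' x 1 => "c1"
Compressed: "c1b1a1b1a2b2c1"
Compressed length: 14

14


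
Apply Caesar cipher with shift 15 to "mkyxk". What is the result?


Caesar cipher: shift "mkyxk" by 15
  'm' (pos 12) + 15 = pos 1 = 'b'
  'k' (pos 10) + 15 = pos 25 = 'z'
  'y' (pos 24) + 15 = pos 13 = 'n'
  'x' (pos 23) + 15 = pos 12 = 'm'
  'k' (pos 10) + 15 = pos 25 = 'z'
Result: bznmz

bznmz


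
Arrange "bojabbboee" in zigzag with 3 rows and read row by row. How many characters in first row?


Zigzag "bojabbboee" into 3 rows:
Placing characters:
  'b' => row 0
  'o' => row 1
  'j' => row 2
  'a' => row 1
  'b' => row 0
  'b' => row 1
  'b' => row 2
  'o' => row 1
  'e' => row 0
  'e' => row 1
Rows:
  Row 0: "bbe"
  Row 1: "oaboe"
  Row 2: "jb"
First row length: 3

3


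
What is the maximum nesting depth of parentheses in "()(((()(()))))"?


Input: "()(((()(()))))"
Tracking depth:
  Position 0 '(': depth becomes 1
  Position 1 ')': depth becomes 0
  Position 2 '(': depth becomes 1
  Position 3 '(': depth becomes 2
  Position 4 '(': depth becomes 3
  Position 5 '(': depth becomes 4
  Position 6 ')': depth becomes 3
  Position 7 '(': depth becomes 4
  Position 8 '(': depth becomes 5
  Position 9 ')': depth becomes 4
  Position 10 ')': depth becomes 3
  Position 11 ')': depth becomes 2
  Position 12 ')': depth becomes 1
  Position 13 ')': depth becomes 0
Maximum depth reached: 5

5


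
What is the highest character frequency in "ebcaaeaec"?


Input: ebcaaeaec
Character counts:
  'a': 3
  'b': 1
  'c': 2
  'e': 3
Maximum frequency: 3

3


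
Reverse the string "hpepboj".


Input: hpepboj
Reading characters right to left:
  Position 6: 'j'
  Position 5: 'o'
  Position 4: 'b'
  Position 3: 'p'
  Position 2: 'e'
  Position 1: 'p'
  Position 0: 'h'
Reversed: jobpeph

jobpeph


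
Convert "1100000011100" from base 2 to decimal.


Input: "1100000011100" in base 2
Positional expansion:
  Digit '1' (value 1) x 2^12 = 4096
  Digit '1' (value 1) x 2^11 = 2048
  Digit '0' (value 0) x 2^10 = 0
  Digit '0' (value 0) x 2^9 = 0
  Digit '0' (value 0) x 2^8 = 0
  Digit '0' (value 0) x 2^7 = 0
  Digit '0' (value 0) x 2^6 = 0
  Digit '0' (value 0) x 2^5 = 0
  Digit '1' (value 1) x 2^4 = 16
  Digit '1' (value 1) x 2^3 = 8
  Digit '1' (value 1) x 2^2 = 4
  Digit '0' (value 0) x 2^1 = 0
  Digit '0' (value 0) x 2^0 = 0
Sum = 6172

6172


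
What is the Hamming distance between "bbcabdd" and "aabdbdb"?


Comparing "bbcabdd" and "aabdbdb" position by position:
  Position 0: 'b' vs 'a' => differ
  Position 1: 'b' vs 'a' => differ
  Position 2: 'c' vs 'b' => differ
  Position 3: 'a' vs 'd' => differ
  Position 4: 'b' vs 'b' => same
  Position 5: 'd' vs 'd' => same
  Position 6: 'd' vs 'b' => differ
Total differences (Hamming distance): 5

5


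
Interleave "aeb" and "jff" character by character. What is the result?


Interleaving "aeb" and "jff":
  Position 0: 'a' from first, 'j' from second => "aj"
  Position 1: 'e' from first, 'f' from second => "ef"
  Position 2: 'b' from first, 'f' from second => "bf"
Result: ajefbf

ajefbf


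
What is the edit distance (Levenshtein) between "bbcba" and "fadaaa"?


Computing edit distance: "bbcba" -> "fadaaa"
DP table:
           f    a    d    a    a    a
      0    1    2    3    4    5    6
  b   1    1    2    3    4    5    6
  b   2    2    2    3    4    5    6
  c   3    3    3    3    4    5    6
  b   4    4    4    4    4    5    6
  a   5    5    4    5    4    4    5
Edit distance = dp[5][6] = 5

5


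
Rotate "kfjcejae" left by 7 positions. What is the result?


Input: "kfjcejae", rotate left by 7
First 7 characters: "kfjceja"
Remaining characters: "e"
Concatenate remaining + first: "e" + "kfjceja" = "ekfjceja"

ekfjceja


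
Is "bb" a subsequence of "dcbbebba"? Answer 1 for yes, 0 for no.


Check if "bb" is a subsequence of "dcbbebba"
Greedy scan:
  Position 0 ('d'): no match needed
  Position 1 ('c'): no match needed
  Position 2 ('b'): matches sub[0] = 'b'
  Position 3 ('b'): matches sub[1] = 'b'
  Position 4 ('e'): no match needed
  Position 5 ('b'): no match needed
  Position 6 ('b'): no match needed
  Position 7 ('a'): no match needed
All 2 characters matched => is a subsequence

1


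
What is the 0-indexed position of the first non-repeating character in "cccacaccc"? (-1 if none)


Input: cccacaccc
Character frequencies:
  'a': 2
  'c': 7
Scanning left to right for freq == 1:
  Position 0 ('c'): freq=7, skip
  Position 1 ('c'): freq=7, skip
  Position 2 ('c'): freq=7, skip
  Position 3 ('a'): freq=2, skip
  Position 4 ('c'): freq=7, skip
  Position 5 ('a'): freq=2, skip
  Position 6 ('c'): freq=7, skip
  Position 7 ('c'): freq=7, skip
  Position 8 ('c'): freq=7, skip
  No unique character found => answer = -1

-1


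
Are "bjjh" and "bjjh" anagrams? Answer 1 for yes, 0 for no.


Strings: "bjjh", "bjjh"
Sorted first:  bhjj
Sorted second: bhjj
Sorted forms match => anagrams

1


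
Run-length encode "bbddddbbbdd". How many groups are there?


Input: bbddddbbbdd
Scanning for consecutive runs:
  Group 1: 'b' x 2 (positions 0-1)
  Group 2: 'd' x 4 (positions 2-5)
  Group 3: 'b' x 3 (positions 6-8)
  Group 4: 'd' x 2 (positions 9-10)
Total groups: 4

4


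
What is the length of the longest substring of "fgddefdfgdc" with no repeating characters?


Input: "fgddefdfgdc"
Sliding window (track last position of each char):
  Position 0 ('f'): window [0,0] length 1 -- new best
  Position 1 ('g'): window [0,1] length 2 -- new best
  Position 2 ('d'): window [0,2] length 3 -- new best
  Position 3 ('d'): repeat (last at 2), move window start to 3
  Position 3 ('d'): window [3,3] length 1
  Position 4 ('e'): window [3,4] length 2
  Position 5 ('f'): window [3,5] length 3
  Position 6 ('d'): repeat (last at 3), move window start to 4
  Position 6 ('d'): window [4,6] length 3
  Position 7 ('f'): repeat (last at 5), move window start to 6
  Position 7 ('f'): window [6,7] length 2
  Position 8 ('g'): window [6,8] length 3
  Position 9 ('d'): repeat (last at 6), move window start to 7
  Position 9 ('d'): window [7,9] length 3
  Position 10 ('c'): window [7,10] length 4 -- new best
Longest substring with no repeats: "fgdc" with length 4

4


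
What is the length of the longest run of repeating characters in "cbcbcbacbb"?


Input: "cbcbcbacbb"
Scanning for longest run:
  Position 1 ('b'): new char, reset run to 1
  Position 2 ('c'): new char, reset run to 1
  Position 3 ('b'): new char, reset run to 1
  Position 4 ('c'): new char, reset run to 1
  Position 5 ('b'): new char, reset run to 1
  Position 6 ('a'): new char, reset run to 1
  Position 7 ('c'): new char, reset run to 1
  Position 8 ('b'): new char, reset run to 1
  Position 9 ('b'): continues run of 'b', length=2
Longest run: 'b' with length 2

2


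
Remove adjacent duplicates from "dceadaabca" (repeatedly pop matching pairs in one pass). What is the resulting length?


Input: dceadaabca
Stack-based adjacent duplicate removal:
  Read 'd': push. Stack: d
  Read 'c': push. Stack: dc
  Read 'e': push. Stack: dce
  Read 'a': push. Stack: dcea
  Read 'd': push. Stack: dcead
  Read 'a': push. Stack: dceada
  Read 'a': matches stack top 'a' => pop. Stack: dcead
  Read 'b': push. Stack: dceadb
  Read 'c': push. Stack: dceadbc
  Read 'a': push. Stack: dceadbca
Final stack: "dceadbca" (length 8)

8


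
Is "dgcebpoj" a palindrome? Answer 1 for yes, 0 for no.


Input: dgcebpoj
Reversed: jopbecgd
  Compare pos 0 ('d') with pos 7 ('j'): MISMATCH
  Compare pos 1 ('g') with pos 6 ('o'): MISMATCH
  Compare pos 2 ('c') with pos 5 ('p'): MISMATCH
  Compare pos 3 ('e') with pos 4 ('b'): MISMATCH
Result: not a palindrome

0


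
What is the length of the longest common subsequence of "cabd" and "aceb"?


LCS of "cabd" and "aceb"
DP table:
           a    c    e    b
      0    0    0    0    0
  c   0    0    1    1    1
  a   0    1    1    1    1
  b   0    1    1    1    2
  d   0    1    1    1    2
LCS length = dp[4][4] = 2

2


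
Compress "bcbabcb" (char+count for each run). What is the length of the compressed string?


Input: bcbabcb
Runs:
  'b' x 1 => "b1"
  'c' x 1 => "c1"
  'b' x 1 => "b1"
  'a' x 1 => "a1"
  'b' x 1 => "b1"
  'c' x 1 => "c1"
  'b' x 1 => "b1"
Compressed: "b1c1b1a1b1c1b1"
Compressed length: 14

14


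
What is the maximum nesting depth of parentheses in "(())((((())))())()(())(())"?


Input: "(())((((())))())()(())(())"
Tracking depth:
  Position 0 '(': depth becomes 1
  Position 1 '(': depth becomes 2
  Position 2 ')': depth becomes 1
  Position 3 ')': depth becomes 0
  Position 4 '(': depth becomes 1
  Position 5 '(': depth becomes 2
  Position 6 '(': depth becomes 3
  Position 7 '(': depth becomes 4
  Position 8 '(': depth becomes 5
  Position 9 ')': depth becomes 4
  Position 10 ')': depth becomes 3
  Position 11 ')': depth becomes 2
  Position 12 ')': depth becomes 1
  Position 13 '(': depth becomes 2
  Position 14 ')': depth becomes 1
  Position 15 ')': depth becomes 0
  Position 16 '(': depth becomes 1
  Position 17 ')': depth becomes 0
  Position 18 '(': depth becomes 1
  Position 19 '(': depth becomes 2
  Position 20 ')': depth becomes 1
  Position 21 ')': depth becomes 0
  Position 22 '(': depth becomes 1
  Position 23 '(': depth becomes 2
  Position 24 ')': depth becomes 1
  Position 25 ')': depth becomes 0
Maximum depth reached: 5

5


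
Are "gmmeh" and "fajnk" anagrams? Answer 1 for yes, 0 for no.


Strings: "gmmeh", "fajnk"
Sorted first:  eghmm
Sorted second: afjkn
Differ at position 0: 'e' vs 'a' => not anagrams

0


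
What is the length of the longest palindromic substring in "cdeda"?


Input: "cdeda"
Checking substrings for palindromes:
  [1:4] "ded" (len 3) => palindrome
Longest palindromic substring: "ded" with length 3

3


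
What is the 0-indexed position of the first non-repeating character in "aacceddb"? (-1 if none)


Input: aacceddb
Character frequencies:
  'a': 2
  'b': 1
  'c': 2
  'd': 2
  'e': 1
Scanning left to right for freq == 1:
  Position 0 ('a'): freq=2, skip
  Position 1 ('a'): freq=2, skip
  Position 2 ('c'): freq=2, skip
  Position 3 ('c'): freq=2, skip
  Position 4 ('e'): unique! => answer = 4

4


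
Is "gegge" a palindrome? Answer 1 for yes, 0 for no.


Input: gegge
Reversed: eggeg
  Compare pos 0 ('g') with pos 4 ('e'): MISMATCH
  Compare pos 1 ('e') with pos 3 ('g'): MISMATCH
Result: not a palindrome

0


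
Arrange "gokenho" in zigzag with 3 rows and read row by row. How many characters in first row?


Zigzag "gokenho" into 3 rows:
Placing characters:
  'g' => row 0
  'o' => row 1
  'k' => row 2
  'e' => row 1
  'n' => row 0
  'h' => row 1
  'o' => row 2
Rows:
  Row 0: "gn"
  Row 1: "oeh"
  Row 2: "ko"
First row length: 2

2


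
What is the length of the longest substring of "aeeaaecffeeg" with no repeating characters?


Input: "aeeaaecffeeg"
Sliding window (track last position of each char):
  Position 0 ('a'): window [0,0] length 1 -- new best
  Position 1 ('e'): window [0,1] length 2 -- new best
  Position 2 ('e'): repeat (last at 1), move window start to 2
  Position 2 ('e'): window [2,2] length 1
  Position 3 ('a'): window [2,3] length 2
  Position 4 ('a'): repeat (last at 3), move window start to 4
  Position 4 ('a'): window [4,4] length 1
  Position 5 ('e'): window [4,5] length 2
  Position 6 ('c'): window [4,6] length 3 -- new best
  Position 7 ('f'): window [4,7] length 4 -- new best
  Position 8 ('f'): repeat (last at 7), move window start to 8
  Position 8 ('f'): window [8,8] length 1
  Position 9 ('e'): window [8,9] length 2
  Position 10 ('e'): repeat (last at 9), move window start to 10
  Position 10 ('e'): window [10,10] length 1
  Position 11 ('g'): window [10,11] length 2
Longest substring with no repeats: "aecf" with length 4

4


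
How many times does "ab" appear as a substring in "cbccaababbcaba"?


Searching for "ab" in "cbccaababbcaba"
Scanning each position:
  Position 0: "cb" => no
  Position 1: "bc" => no
  Position 2: "cc" => no
  Position 3: "ca" => no
  Position 4: "aa" => no
  Position 5: "ab" => MATCH
  Position 6: "ba" => no
  Position 7: "ab" => MATCH
  Position 8: "bb" => no
  Position 9: "bc" => no
  Position 10: "ca" => no
  Position 11: "ab" => MATCH
  Position 12: "ba" => no
Total occurrences: 3

3


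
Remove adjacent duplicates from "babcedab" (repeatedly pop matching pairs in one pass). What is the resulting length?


Input: babcedab
Stack-based adjacent duplicate removal:
  Read 'b': push. Stack: b
  Read 'a': push. Stack: ba
  Read 'b': push. Stack: bab
  Read 'c': push. Stack: babc
  Read 'e': push. Stack: babce
  Read 'd': push. Stack: babced
  Read 'a': push. Stack: babceda
  Read 'b': push. Stack: babcedab
Final stack: "babcedab" (length 8)

8


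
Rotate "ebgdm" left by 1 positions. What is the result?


Input: "ebgdm", rotate left by 1
First 1 characters: "e"
Remaining characters: "bgdm"
Concatenate remaining + first: "bgdm" + "e" = "bgdme"

bgdme


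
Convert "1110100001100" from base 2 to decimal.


Input: "1110100001100" in base 2
Positional expansion:
  Digit '1' (value 1) x 2^12 = 4096
  Digit '1' (value 1) x 2^11 = 2048
  Digit '1' (value 1) x 2^10 = 1024
  Digit '0' (value 0) x 2^9 = 0
  Digit '1' (value 1) x 2^8 = 256
  Digit '0' (value 0) x 2^7 = 0
  Digit '0' (value 0) x 2^6 = 0
  Digit '0' (value 0) x 2^5 = 0
  Digit '0' (value 0) x 2^4 = 0
  Digit '1' (value 1) x 2^3 = 8
  Digit '1' (value 1) x 2^2 = 4
  Digit '0' (value 0) x 2^1 = 0
  Digit '0' (value 0) x 2^0 = 0
Sum = 7436

7436


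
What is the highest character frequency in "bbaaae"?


Input: bbaaae
Character counts:
  'a': 3
  'b': 2
  'e': 1
Maximum frequency: 3

3


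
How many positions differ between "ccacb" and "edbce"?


Comparing "ccacb" and "edbce" position by position:
  Position 0: 'c' vs 'e' => DIFFER
  Position 1: 'c' vs 'd' => DIFFER
  Position 2: 'a' vs 'b' => DIFFER
  Position 3: 'c' vs 'c' => same
  Position 4: 'b' vs 'e' => DIFFER
Positions that differ: 4

4


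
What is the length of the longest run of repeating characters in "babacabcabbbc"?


Input: "babacabcabbbc"
Scanning for longest run:
  Position 1 ('a'): new char, reset run to 1
  Position 2 ('b'): new char, reset run to 1
  Position 3 ('a'): new char, reset run to 1
  Position 4 ('c'): new char, reset run to 1
  Position 5 ('a'): new char, reset run to 1
  Position 6 ('b'): new char, reset run to 1
  Position 7 ('c'): new char, reset run to 1
  Position 8 ('a'): new char, reset run to 1
  Position 9 ('b'): new char, reset run to 1
  Position 10 ('b'): continues run of 'b', length=2
  Position 11 ('b'): continues run of 'b', length=3
  Position 12 ('c'): new char, reset run to 1
Longest run: 'b' with length 3

3


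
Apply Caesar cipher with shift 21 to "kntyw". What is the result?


Caesar cipher: shift "kntyw" by 21
  'k' (pos 10) + 21 = pos 5 = 'f'
  'n' (pos 13) + 21 = pos 8 = 'i'
  't' (pos 19) + 21 = pos 14 = 'o'
  'y' (pos 24) + 21 = pos 19 = 't'
  'w' (pos 22) + 21 = pos 17 = 'r'
Result: fiotr

fiotr


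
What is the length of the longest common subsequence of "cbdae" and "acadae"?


LCS of "cbdae" and "acadae"
DP table:
           a    c    a    d    a    e
      0    0    0    0    0    0    0
  c   0    0    1    1    1    1    1
  b   0    0    1    1    1    1    1
  d   0    0    1    1    2    2    2
  a   0    1    1    2    2    3    3
  e   0    1    1    2    2    3    4
LCS length = dp[5][6] = 4

4


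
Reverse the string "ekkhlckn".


Input: ekkhlckn
Reading characters right to left:
  Position 7: 'n'
  Position 6: 'k'
  Position 5: 'c'
  Position 4: 'l'
  Position 3: 'h'
  Position 2: 'k'
  Position 1: 'k'
  Position 0: 'e'
Reversed: nkclhkke

nkclhkke


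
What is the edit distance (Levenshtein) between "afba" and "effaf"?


Computing edit distance: "afba" -> "effaf"
DP table:
           e    f    f    a    f
      0    1    2    3    4    5
  a   1    1    2    3    3    4
  f   2    2    1    2    3    3
  b   3    3    2    2    3    4
  a   4    4    3    3    2    3
Edit distance = dp[4][5] = 3

3


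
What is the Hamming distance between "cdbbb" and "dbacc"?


Comparing "cdbbb" and "dbacc" position by position:
  Position 0: 'c' vs 'd' => differ
  Position 1: 'd' vs 'b' => differ
  Position 2: 'b' vs 'a' => differ
  Position 3: 'b' vs 'c' => differ
  Position 4: 'b' vs 'c' => differ
Total differences (Hamming distance): 5

5


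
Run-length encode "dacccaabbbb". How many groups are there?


Input: dacccaabbbb
Scanning for consecutive runs:
  Group 1: 'd' x 1 (positions 0-0)
  Group 2: 'a' x 1 (positions 1-1)
  Group 3: 'c' x 3 (positions 2-4)
  Group 4: 'a' x 2 (positions 5-6)
  Group 5: 'b' x 4 (positions 7-10)
Total groups: 5

5


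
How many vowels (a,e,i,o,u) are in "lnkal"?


Input: lnkal
Checking each character:
  'l' at position 0: consonant
  'n' at position 1: consonant
  'k' at position 2: consonant
  'a' at position 3: vowel (running total: 1)
  'l' at position 4: consonant
Total vowels: 1

1


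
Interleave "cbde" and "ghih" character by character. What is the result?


Interleaving "cbde" and "ghih":
  Position 0: 'c' from first, 'g' from second => "cg"
  Position 1: 'b' from first, 'h' from second => "bh"
  Position 2: 'd' from first, 'i' from second => "di"
  Position 3: 'e' from first, 'h' from second => "eh"
Result: cgbhdieh

cgbhdieh


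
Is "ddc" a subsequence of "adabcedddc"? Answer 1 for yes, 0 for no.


Check if "ddc" is a subsequence of "adabcedddc"
Greedy scan:
  Position 0 ('a'): no match needed
  Position 1 ('d'): matches sub[0] = 'd'
  Position 2 ('a'): no match needed
  Position 3 ('b'): no match needed
  Position 4 ('c'): no match needed
  Position 5 ('e'): no match needed
  Position 6 ('d'): matches sub[1] = 'd'
  Position 7 ('d'): no match needed
  Position 8 ('d'): no match needed
  Position 9 ('c'): matches sub[2] = 'c'
All 3 characters matched => is a subsequence

1


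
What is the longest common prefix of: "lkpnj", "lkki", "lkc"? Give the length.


Words: lkpnj, lkki, lkc
  Position 0: all 'l' => match
  Position 1: all 'k' => match
  Position 2: ('p', 'k', 'c') => mismatch, stop
LCP = "lk" (length 2)

2


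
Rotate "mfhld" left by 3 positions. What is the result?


Input: "mfhld", rotate left by 3
First 3 characters: "mfh"
Remaining characters: "ld"
Concatenate remaining + first: "ld" + "mfh" = "ldmfh"

ldmfh


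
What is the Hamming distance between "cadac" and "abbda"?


Comparing "cadac" and "abbda" position by position:
  Position 0: 'c' vs 'a' => differ
  Position 1: 'a' vs 'b' => differ
  Position 2: 'd' vs 'b' => differ
  Position 3: 'a' vs 'd' => differ
  Position 4: 'c' vs 'a' => differ
Total differences (Hamming distance): 5

5


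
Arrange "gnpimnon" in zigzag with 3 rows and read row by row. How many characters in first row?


Zigzag "gnpimnon" into 3 rows:
Placing characters:
  'g' => row 0
  'n' => row 1
  'p' => row 2
  'i' => row 1
  'm' => row 0
  'n' => row 1
  'o' => row 2
  'n' => row 1
Rows:
  Row 0: "gm"
  Row 1: "ninn"
  Row 2: "po"
First row length: 2

2


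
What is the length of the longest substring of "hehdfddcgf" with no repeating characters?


Input: "hehdfddcgf"
Sliding window (track last position of each char):
  Position 0 ('h'): window [0,0] length 1 -- new best
  Position 1 ('e'): window [0,1] length 2 -- new best
  Position 2 ('h'): repeat (last at 0), move window start to 1
  Position 2 ('h'): window [1,2] length 2
  Position 3 ('d'): window [1,3] length 3 -- new best
  Position 4 ('f'): window [1,4] length 4 -- new best
  Position 5 ('d'): repeat (last at 3), move window start to 4
  Position 5 ('d'): window [4,5] length 2
  Position 6 ('d'): repeat (last at 5), move window start to 6
  Position 6 ('d'): window [6,6] length 1
  Position 7 ('c'): window [6,7] length 2
  Position 8 ('g'): window [6,8] length 3
  Position 9 ('f'): window [6,9] length 4
Longest substring with no repeats: "ehdf" with length 4

4


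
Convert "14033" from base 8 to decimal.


Input: "14033" in base 8
Positional expansion:
  Digit '1' (value 1) x 8^4 = 4096
  Digit '4' (value 4) x 8^3 = 2048
  Digit '0' (value 0) x 8^2 = 0
  Digit '3' (value 3) x 8^1 = 24
  Digit '3' (value 3) x 8^0 = 3
Sum = 6171

6171


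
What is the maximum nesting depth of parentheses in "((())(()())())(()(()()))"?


Input: "((())(()())())(()(()()))"
Tracking depth:
  Position 0 '(': depth becomes 1
  Position 1 '(': depth becomes 2
  Position 2 '(': depth becomes 3
  Position 3 ')': depth becomes 2
  Position 4 ')': depth becomes 1
  Position 5 '(': depth becomes 2
  Position 6 '(': depth becomes 3
  Position 7 ')': depth becomes 2
  Position 8 '(': depth becomes 3
  Position 9 ')': depth becomes 2
  Position 10 ')': depth becomes 1
  Position 11 '(': depth becomes 2
  Position 12 ')': depth becomes 1
  Position 13 ')': depth becomes 0
  Position 14 '(': depth becomes 1
  Position 15 '(': depth becomes 2
  Position 16 ')': depth becomes 1
  Position 17 '(': depth becomes 2
  Position 18 '(': depth becomes 3
  Position 19 ')': depth becomes 2
  Position 20 '(': depth becomes 3
  Position 21 ')': depth becomes 2
  Position 22 ')': depth becomes 1
  Position 23 ')': depth becomes 0
Maximum depth reached: 3

3
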